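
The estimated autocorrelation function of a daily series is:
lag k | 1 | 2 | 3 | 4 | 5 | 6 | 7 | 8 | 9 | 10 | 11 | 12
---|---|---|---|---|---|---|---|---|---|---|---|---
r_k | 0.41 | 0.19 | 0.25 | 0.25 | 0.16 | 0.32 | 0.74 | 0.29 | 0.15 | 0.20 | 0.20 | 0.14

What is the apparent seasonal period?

7

The largest autocorrelation is r_7 = 0.74; the remaining lags stay at or below 0.41. The elevated value at lag 1 (0.41), dropping to 0.19 at lag 2, reflects decaying short-term dependence rather than seasonality.
The dominant spike at lag 7 indicates a seasonal period of 7.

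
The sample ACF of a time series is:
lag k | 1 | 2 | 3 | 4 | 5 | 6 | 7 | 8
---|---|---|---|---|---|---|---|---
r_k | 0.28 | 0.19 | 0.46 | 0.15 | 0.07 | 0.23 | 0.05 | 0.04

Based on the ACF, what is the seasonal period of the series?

The largest autocorrelation is r_3 = 0.46; the remaining lags stay at or below 0.28. The elevated value at lag 1 (0.28), dropping to 0.19 at lag 2, reflects decaying short-term dependence rather than seasonality.
The dominant spike at lag 3 indicates a seasonal period of 3.

3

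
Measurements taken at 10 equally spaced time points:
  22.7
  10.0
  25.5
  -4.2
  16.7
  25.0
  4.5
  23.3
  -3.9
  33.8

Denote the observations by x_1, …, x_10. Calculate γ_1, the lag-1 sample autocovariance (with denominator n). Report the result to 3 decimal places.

Mean x̄ = (22.7 + 10.0 + 25.5 − 4.2 + 16.7 + 25.0 + 4.5 + 23.3 − 3.9 + 33.8)/10 = 15.3400
Σ_{t=1}^{9}(x_t−x̄)(x_{t+1}−x̄) = -1004.8416
γ_1 = -1004.8416 / 10 = -100.484

-100.484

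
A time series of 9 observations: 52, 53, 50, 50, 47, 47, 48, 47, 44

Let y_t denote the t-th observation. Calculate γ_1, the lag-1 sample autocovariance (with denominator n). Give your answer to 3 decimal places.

Mean ȳ = (52 + 53 + 50 + 50 + 47 + 47 + 48 + 47 + 44)/9 = 48.6667
Σ_{t=1}^{8}(y_t−ȳ)(y_{t+1}−ȳ) = 32.5556
γ_1 = 32.5556 / 9 = 3.617

3.617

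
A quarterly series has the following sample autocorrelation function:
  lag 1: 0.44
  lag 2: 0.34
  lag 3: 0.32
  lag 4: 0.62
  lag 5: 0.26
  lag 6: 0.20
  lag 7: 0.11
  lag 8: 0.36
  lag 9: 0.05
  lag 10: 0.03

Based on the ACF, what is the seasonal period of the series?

The largest autocorrelation is r_4 = 0.62; the remaining lags stay at or below 0.44. The elevated value at lag 1 (0.44), dropping to 0.34 at lag 2, reflects decaying short-term dependence rather than seasonality.
The dominant spike at lag 4 indicates a seasonal period of 4.

4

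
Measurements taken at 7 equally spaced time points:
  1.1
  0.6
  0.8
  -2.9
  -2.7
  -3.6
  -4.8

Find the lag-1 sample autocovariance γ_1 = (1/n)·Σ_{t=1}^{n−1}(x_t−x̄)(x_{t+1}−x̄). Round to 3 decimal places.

2.591

Mean x̄ = (1.1 + 0.6 + 0.8 − 2.9 − 2.7 − 3.6 − 4.8)/7 = -1.6429
Deviations: 2.7429, 2.2429, 2.4429, -1.2571, -1.0571, -1.9571, -3.1571
Σ_{t=1}^{6}(x_t−x̄)(x_{t+1}−x̄) = 18.1367
γ_1 = 18.1367 / 7 = 2.591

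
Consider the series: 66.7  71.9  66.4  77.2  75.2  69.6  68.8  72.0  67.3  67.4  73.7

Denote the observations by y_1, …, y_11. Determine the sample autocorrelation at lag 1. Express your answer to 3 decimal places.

-0.126

Mean ȳ = (66.7 + 71.9 + 66.4 + 77.2 + 75.2 + 69.6 + 68.8 + 72.0 + 67.3 + 67.4 + 73.7)/11 = 70.5636
Numerator Σ_{t=1}^{10}(y_t−ȳ)(y_{t+1}−ȳ) = -17.1768
Denominator Σ(y_t−ȳ)² = 136.1855
r_1 = -17.1768 / 136.1855 = -0.126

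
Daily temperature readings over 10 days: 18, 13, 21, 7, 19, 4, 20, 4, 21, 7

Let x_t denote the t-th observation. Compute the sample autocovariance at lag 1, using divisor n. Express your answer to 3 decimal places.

Mean x̄ = (18 + 13 + 21 + 7 + 19 + 4 + 20 + 4 + 21 + 7)/10 = 13.4000
Σ_{t=1}^{9}(x_t−x̄)(x_{t+1}−x̄) = -386.1600
γ_1 = -386.1600 / 10 = -38.616

-38.616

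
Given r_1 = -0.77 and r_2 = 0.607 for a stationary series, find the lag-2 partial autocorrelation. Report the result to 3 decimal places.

0.035

φ_{22} = (r_2 − r_1²) / (1 − r_1²)
r_1² = (-0.77)² = 0.5929
Numerator = 0.607 − 0.5929 = 0.0141; denominator = 1 − 0.5929 = 0.4071
φ_{22} = 0.0141 / 0.4071 = 0.035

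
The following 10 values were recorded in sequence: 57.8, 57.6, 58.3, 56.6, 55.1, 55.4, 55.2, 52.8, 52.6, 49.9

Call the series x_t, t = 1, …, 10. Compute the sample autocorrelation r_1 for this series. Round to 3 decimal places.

0.588

Mean x̄ = (57.8 + 57.6 + 58.3 + 56.6 + 55.1 + 55.4 + 55.2 + 52.8 + 52.6 + 49.9)/10 = 55.1300
Numerator Σ_{t=1}^{9}(x_t−x̄)(x_{t+1}−x̄) = 38.0151
Denominator Σ(x_t−x̄)² = 64.7010
r_1 = 38.0151 / 64.7010 = 0.588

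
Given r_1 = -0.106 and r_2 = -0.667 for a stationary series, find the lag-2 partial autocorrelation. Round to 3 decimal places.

φ_{22} = (r_2 − r_1²) / (1 − r_1²)
r_1² = (-0.106)² = 0.011236
Numerator = -0.667 − 0.0112 = -0.6782; denominator = 1 − 0.0112 = 0.9888
φ_{22} = -0.6782 / 0.9888 = -0.686

-0.686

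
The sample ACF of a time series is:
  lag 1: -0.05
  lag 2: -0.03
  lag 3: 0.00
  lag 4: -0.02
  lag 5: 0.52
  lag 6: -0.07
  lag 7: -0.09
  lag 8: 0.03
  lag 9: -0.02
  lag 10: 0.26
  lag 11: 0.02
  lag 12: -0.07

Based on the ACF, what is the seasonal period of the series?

The largest autocorrelation is r_5 = 0.52, with a weaker echo at lag 10 (0.26); the remaining lags stay at or below 0.03.
The dominant spike at lag 5 indicates a seasonal period of 5.

5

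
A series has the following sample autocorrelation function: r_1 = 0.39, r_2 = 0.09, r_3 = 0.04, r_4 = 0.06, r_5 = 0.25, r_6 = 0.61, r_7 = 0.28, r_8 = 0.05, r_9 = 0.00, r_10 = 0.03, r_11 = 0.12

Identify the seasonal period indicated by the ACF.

6

The largest autocorrelation is r_6 = 0.61; the remaining lags stay at or below 0.39. The elevated value at lag 1 (0.39), dropping to 0.09 at lag 2, reflects decaying short-term dependence rather than seasonality.
The dominant spike at lag 6 indicates a seasonal period of 6.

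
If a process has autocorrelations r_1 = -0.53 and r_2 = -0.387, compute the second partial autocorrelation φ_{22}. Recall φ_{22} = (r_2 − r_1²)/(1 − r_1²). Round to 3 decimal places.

-0.929

φ_{22} = (r_2 − r_1²) / (1 − r_1²)
r_1² = (-0.53)² = 0.2809
Numerator = -0.387 − 0.2809 = -0.6679; denominator = 1 − 0.2809 = 0.7191
φ_{22} = -0.6679 / 0.7191 = -0.929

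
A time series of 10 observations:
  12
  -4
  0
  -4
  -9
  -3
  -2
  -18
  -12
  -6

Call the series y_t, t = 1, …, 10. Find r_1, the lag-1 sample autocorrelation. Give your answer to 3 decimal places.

0.150

Mean ȳ = (12 − 4 + 0 − 4 − 9 − 3 − 2 − 18 − 12 − 6)/10 = -4.6000
Numerator Σ_{t=1}^{9}(y_t−ȳ)(y_{t+1}−ȳ) = 84.6400
Denominator Σ(y_t−ȳ)² = 562.4000
r_1 = 84.6400 / 562.4000 = 0.150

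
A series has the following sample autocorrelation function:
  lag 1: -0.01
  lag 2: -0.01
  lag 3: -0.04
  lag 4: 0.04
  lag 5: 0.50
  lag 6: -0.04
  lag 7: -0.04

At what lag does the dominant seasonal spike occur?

5

The largest autocorrelation is r_5 = 0.50; the remaining lags stay at or below 0.04.
The dominant spike at lag 5 indicates a seasonal period of 5.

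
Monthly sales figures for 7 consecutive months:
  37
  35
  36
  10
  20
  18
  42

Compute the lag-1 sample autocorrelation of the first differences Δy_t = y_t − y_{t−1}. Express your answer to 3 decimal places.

-0.252

First differences Δy: -2, 1, -26, 10, -2, 24
Mean of differences = 0.8333
Numerator Σ(Δy_t−Δȳ)(Δy_{t+1}−Δȳ) = -342.5278
Denominator Σ(Δy_t−Δȳ)² = 1356.8333
r_1(Δy) = -342.5278 / 1356.8333 = -0.252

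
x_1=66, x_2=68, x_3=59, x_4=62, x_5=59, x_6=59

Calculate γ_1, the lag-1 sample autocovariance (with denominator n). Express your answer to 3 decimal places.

Mean x̄ = (66 + 68 + 59 + 62 + 59 + 59)/6 = 62.1667
Σ_{t=1}^{5}(x_t−x̄)(x_{t+1}−x̄) = 14.9722
γ_1 = 14.9722 / 6 = 2.495

2.495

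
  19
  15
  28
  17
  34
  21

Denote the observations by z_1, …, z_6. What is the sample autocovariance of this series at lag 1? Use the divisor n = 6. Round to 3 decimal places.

Mean z̄ = (19 + 15 + 28 + 17 + 34 + 21)/6 = 22.3333
Deviations: -3.3333, -7.3333, 5.6667, -5.3333, 11.6667, -1.3333
Σ_{t=1}^{5}(z_t−z̄)(z_{t+1}−z̄) = -125.1111
γ_1 = -125.1111 / 6 = -20.852

-20.852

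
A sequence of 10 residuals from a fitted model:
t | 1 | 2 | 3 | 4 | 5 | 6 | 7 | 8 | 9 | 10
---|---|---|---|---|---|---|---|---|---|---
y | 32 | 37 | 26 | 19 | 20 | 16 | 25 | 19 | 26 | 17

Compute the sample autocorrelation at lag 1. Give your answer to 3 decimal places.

Mean ȳ = (32 + 37 + 26 + 19 + 20 + 16 + 25 + 19 + 26 + 17)/10 = 23.7000
Numerator Σ_{t=1}^{9}(y_t−ȳ)(y_{t+1}−ȳ) = 133.7100
Denominator Σ(y_t−ȳ)² = 420.1000
r_1 = 133.7100 / 420.1000 = 0.318

0.318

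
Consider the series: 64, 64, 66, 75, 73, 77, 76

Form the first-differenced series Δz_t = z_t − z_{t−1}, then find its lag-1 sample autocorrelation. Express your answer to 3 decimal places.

-0.512

First differences Δz: 0, 2, 9, -2, 4, -1
Mean of differences = 2.0000
Numerator Σ(Δz_t−Δz̄)(Δz_{t+1}−Δz̄) = -42.0000
Denominator Σ(Δz_t−Δz̄)² = 82.0000
r_1(Δz) = -42.0000 / 82.0000 = -0.512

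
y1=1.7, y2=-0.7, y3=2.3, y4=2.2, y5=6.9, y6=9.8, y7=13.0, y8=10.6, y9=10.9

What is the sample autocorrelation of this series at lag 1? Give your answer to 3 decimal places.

0.741

Mean ȳ = (1.7 − 0.7 + 2.3 + 2.2 + 6.9 + 9.8 + 13.0 + 10.6 + 10.9)/9 = 6.3000
Numerator Σ_{t=1}^{8}(y_t−ȳ)(y_{t+1}−ȳ) = 148.2800
Denominator Σ(y_t−ȳ)² = 200.1200
r_1 = 148.2800 / 200.1200 = 0.741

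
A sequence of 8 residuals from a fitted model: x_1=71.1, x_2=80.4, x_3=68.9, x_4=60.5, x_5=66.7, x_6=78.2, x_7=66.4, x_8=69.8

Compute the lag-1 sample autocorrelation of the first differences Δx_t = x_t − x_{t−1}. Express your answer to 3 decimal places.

-0.278

First differences Δx: 9.3, -11.5, -8.4, 6.2, 11.5, -11.8, 3.4
Mean of differences = -0.1857
Numerator Σ(Δx_t−Δx̄)(Δx_{t+1}−Δx̄) = -169.5845
Denominator Σ(Δx_t−Δx̄)² = 610.5486
r_1(Δx) = -169.5845 / 610.5486 = -0.278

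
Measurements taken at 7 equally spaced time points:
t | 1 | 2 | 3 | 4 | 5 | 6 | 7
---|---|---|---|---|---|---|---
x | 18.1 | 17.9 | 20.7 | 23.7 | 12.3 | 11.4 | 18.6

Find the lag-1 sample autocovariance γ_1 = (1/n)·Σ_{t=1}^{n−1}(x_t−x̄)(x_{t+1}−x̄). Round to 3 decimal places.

2.025

Mean x̄ = (18.1 + 17.9 + 20.7 + 23.7 + 12.3 + 11.4 + 18.6)/7 = 17.5286
Deviations: 0.5714, 0.3714, 3.1714, 6.1714, -5.2286, -6.1286, 1.0714
Σ_{t=1}^{6}(x_t−x̄)(x_{t+1}−x̄) = 14.1720
γ_1 = 14.1720 / 7 = 2.025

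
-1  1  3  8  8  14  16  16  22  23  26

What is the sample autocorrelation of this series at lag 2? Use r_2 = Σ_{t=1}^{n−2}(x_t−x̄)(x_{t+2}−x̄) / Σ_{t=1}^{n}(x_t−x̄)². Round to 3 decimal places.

0.472

Mean x̄ = (-1 + 1 + 3 + 8 + 8 + 14 + 16 + 16 + 22 + 23 + 26)/11 = 12.3636
Numerator Σ_{t=1}^{9}(x_t−x̄)(x_{t+2}−x̄) = 403.6446
Denominator Σ(x_t−x̄)² = 854.5455
r_2 = 403.6446 / 854.5455 = 0.472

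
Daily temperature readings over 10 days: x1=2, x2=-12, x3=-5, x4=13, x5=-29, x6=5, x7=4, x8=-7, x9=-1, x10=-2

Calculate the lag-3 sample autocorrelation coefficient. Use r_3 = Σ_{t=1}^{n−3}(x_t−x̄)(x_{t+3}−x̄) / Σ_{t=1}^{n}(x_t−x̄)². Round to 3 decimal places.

Mean x̄ = (2 − 12 − 5 + 13 − 29 + 5 + 4 − 7 − 1 − 2)/10 = -3.2000
Numerator Σ_{t=1}^{7}(x_t−x̄)(x_{t+3}−x̄) = 537.8800
Denominator Σ(x_t−x̄)² = 1175.6000
r_3 = 537.8800 / 1175.6000 = 0.458

0.458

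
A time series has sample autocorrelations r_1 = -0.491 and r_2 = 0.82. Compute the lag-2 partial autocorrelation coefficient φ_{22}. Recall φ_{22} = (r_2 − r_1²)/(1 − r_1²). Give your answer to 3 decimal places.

0.763

φ_{22} = (r_2 − r_1²) / (1 − r_1²)
r_1² = (-0.491)² = 0.241081
Numerator = 0.82 − 0.2411 = 0.5789; denominator = 1 − 0.2411 = 0.7589
φ_{22} = 0.5789 / 0.7589 = 0.763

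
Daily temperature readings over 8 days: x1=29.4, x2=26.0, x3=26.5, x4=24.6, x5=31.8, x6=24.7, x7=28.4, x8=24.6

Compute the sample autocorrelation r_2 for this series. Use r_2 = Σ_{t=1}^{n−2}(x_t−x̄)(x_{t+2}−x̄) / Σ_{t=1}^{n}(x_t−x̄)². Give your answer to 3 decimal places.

Mean x̄ = (29.4 + 26.0 + 26.5 + 24.6 + 31.8 + 24.7 + 28.4 + 24.6)/8 = 27.0000
Deviations from mean: 2.4000, -1.0000, -0.5000, -2.4000, 4.8000, -2.3000, 1.4000, -2.4000
Numerator Σ_{t=1}^{6}(x_t−x̄)(x_{t+2}−x̄) = 16.5600
Denominator Σ(x_t−x̄)² = 48.8200
r_2 = 16.5600 / 48.8200 = 0.339

0.339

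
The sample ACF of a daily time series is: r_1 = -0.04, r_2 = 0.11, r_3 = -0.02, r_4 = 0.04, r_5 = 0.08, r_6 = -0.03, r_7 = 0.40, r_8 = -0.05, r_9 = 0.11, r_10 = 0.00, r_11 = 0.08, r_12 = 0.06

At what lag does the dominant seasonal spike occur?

The largest autocorrelation is r_7 = 0.40; the remaining lags stay at or below 0.11.
The dominant spike at lag 7 indicates a seasonal period of 7.

7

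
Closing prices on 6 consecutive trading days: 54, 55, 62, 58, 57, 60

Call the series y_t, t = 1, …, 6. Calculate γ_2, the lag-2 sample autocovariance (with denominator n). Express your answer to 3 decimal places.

Mean ȳ = (54 + 55 + 62 + 58 + 57 + 60)/6 = 57.6667
Deviations: -3.6667, -2.6667, 4.3333, 0.3333, -0.6667, 2.3333
Σ_{t=1}^{4}(y_t−ȳ)(y_{t+2}−ȳ) = -18.8889
γ_2 = -18.8889 / 6 = -3.148

-3.148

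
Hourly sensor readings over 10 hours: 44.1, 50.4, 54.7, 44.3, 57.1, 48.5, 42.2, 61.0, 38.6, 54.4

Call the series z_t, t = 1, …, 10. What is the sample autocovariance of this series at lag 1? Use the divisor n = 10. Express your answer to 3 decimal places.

-32.977

Mean z̄ = (44.1 + 50.4 + 54.7 + 44.3 + 57.1 + 48.5 + 42.2 + 61.0 + 38.6 + 54.4)/10 = 49.5300
Σ_{t=1}^{9}(z_t−z̄)(z_{t+1}−z̄) = -329.7749
γ_1 = -329.7749 / 10 = -32.977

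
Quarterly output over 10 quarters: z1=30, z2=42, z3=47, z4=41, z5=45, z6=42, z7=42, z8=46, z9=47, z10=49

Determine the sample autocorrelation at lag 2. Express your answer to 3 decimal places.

Mean z̄ = (30 + 42 + 47 + 41 + 45 + 42 + 42 + 46 + 47 + 49)/10 = 43.1000
Numerator Σ_{t=1}^{8}(z_t−z̄)(z_{t+2}−z̄) = -31.5200
Denominator Σ(z_t−z̄)² = 256.9000
r_2 = -31.5200 / 256.9000 = -0.123

-0.123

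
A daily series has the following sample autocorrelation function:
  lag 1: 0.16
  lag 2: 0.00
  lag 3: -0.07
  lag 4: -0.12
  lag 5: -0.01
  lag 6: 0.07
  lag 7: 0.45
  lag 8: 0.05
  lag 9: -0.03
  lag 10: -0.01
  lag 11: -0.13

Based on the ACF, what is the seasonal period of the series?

7

The largest autocorrelation is r_7 = 0.45; the remaining lags stay at or below 0.16.
The dominant spike at lag 7 indicates a seasonal period of 7.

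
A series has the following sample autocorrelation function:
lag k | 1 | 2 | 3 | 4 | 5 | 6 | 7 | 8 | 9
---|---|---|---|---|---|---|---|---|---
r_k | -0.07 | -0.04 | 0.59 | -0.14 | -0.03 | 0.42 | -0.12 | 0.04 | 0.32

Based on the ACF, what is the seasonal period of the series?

3

The largest autocorrelation is r_3 = 0.59, with weaker echoes at lags 6 (0.42) and 9 (0.32); the remaining lags stay at or below 0.04.
The dominant spike at lag 3 indicates a seasonal period of 3.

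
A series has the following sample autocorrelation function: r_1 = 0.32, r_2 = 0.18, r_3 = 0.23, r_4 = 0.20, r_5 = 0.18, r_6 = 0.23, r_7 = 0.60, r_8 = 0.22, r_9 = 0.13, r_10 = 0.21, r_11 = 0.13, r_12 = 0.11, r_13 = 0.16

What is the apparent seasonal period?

The largest autocorrelation is r_7 = 0.60; the remaining lags stay at or below 0.32. The elevated value at lag 1 (0.32), dropping to 0.18 at lag 2, reflects decaying short-term dependence rather than seasonality.
The dominant spike at lag 7 indicates a seasonal period of 7.

7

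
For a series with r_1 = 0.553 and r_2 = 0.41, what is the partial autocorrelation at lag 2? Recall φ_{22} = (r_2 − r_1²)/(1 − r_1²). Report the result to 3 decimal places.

0.150

φ_{22} = (r_2 − r_1²) / (1 − r_1²)
r_1² = (0.553)² = 0.305809
Numerator = 0.41 − 0.3058 = 0.1042; denominator = 1 − 0.3058 = 0.6942
φ_{22} = 0.1042 / 0.6942 = 0.150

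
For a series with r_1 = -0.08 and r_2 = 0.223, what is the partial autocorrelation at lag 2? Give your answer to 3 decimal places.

0.218

φ_{22} = (r_2 − r_1²) / (1 − r_1²)
r_1² = (-0.08)² = 0.0064
Numerator = 0.223 − 0.0064 = 0.2166; denominator = 1 − 0.0064 = 0.9936
φ_{22} = 0.2166 / 0.9936 = 0.218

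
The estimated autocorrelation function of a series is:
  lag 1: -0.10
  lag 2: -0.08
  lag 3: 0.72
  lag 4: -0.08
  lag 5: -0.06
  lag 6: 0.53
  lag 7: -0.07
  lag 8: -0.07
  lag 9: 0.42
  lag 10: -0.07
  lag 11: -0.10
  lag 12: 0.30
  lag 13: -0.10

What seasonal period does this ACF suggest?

The largest autocorrelation is r_3 = 0.72, with weaker echoes at lags 6 (0.53), 9 (0.42) and 12 (0.30); the remaining lags stay at or below -0.06.
The dominant spike at lag 3 indicates a seasonal period of 3.

3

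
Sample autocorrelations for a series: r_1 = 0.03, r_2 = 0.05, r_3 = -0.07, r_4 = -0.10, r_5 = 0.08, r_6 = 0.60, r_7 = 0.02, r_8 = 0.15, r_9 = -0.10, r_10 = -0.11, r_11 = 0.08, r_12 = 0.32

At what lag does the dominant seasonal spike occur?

6

The largest autocorrelation is r_6 = 0.60, with a weaker echo at lag 12 (0.32); the remaining lags stay at or below 0.15.
The dominant spike at lag 6 indicates a seasonal period of 6.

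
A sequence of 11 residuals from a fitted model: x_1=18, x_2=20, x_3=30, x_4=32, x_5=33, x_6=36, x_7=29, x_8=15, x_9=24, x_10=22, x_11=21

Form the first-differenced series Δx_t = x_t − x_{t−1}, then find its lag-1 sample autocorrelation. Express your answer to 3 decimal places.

First differences Δx: 2, 10, 2, 1, 3, -7, -14, 9, -2, -1
Mean of differences = 0.3000
Numerator Σ(Δx_t−Δx̄)(Δx_{t+1}−Δx̄) = -20.6900
Denominator Σ(Δx_t−Δx̄)² = 448.1000
r_1(Δx) = -20.6900 / 448.1000 = -0.046

-0.046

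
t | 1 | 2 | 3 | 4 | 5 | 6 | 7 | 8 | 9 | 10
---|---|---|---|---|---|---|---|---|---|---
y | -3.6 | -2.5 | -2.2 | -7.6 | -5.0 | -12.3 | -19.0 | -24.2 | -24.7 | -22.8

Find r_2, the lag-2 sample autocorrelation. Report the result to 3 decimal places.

0.459

Mean ȳ = (-3.6 − 2.5 − 2.2 − 7.6 − 5.0 − 12.3 − 19.0 − 24.2 − 24.7 − 22.8)/10 = -12.3900
Numerator Σ_{t=1}^{8}(y_t−ȳ)(y_{t+2}−ȳ) = 367.0788
Denominator Σ(y_t−ȳ)² = 799.5490
r_2 = 367.0788 / 799.5490 = 0.459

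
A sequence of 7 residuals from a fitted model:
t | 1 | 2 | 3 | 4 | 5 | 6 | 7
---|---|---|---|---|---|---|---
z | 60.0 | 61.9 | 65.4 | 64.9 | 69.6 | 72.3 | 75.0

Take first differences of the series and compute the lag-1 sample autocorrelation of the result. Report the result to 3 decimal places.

-0.636

First differences Δz: 1.9, 3.5, -0.5, 4.7, 2.7, 2.7
Mean of differences = 2.5000
Numerator Σ(Δz_t−Δz̄)(Δz_{t+1}−Δz̄) = -9.7200
Denominator Σ(Δz_t−Δz̄)² = 15.2800
r_1(Δz) = -9.7200 / 15.2800 = -0.636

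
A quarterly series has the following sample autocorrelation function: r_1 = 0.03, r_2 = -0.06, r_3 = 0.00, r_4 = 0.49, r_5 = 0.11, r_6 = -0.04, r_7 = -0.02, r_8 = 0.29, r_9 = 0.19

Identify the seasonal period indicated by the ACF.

The largest autocorrelation is r_4 = 0.49, with a weaker echo at lag 8 (0.29); the remaining lags stay at or below 0.19.
The dominant spike at lag 4 indicates a seasonal period of 4.

4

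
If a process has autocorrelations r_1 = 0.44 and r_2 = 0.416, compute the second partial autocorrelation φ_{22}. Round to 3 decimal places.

0.276

φ_{22} = (r_2 − r_1²) / (1 − r_1²)
r_1² = (0.44)² = 0.1936
Numerator = 0.416 − 0.1936 = 0.2224; denominator = 1 − 0.1936 = 0.8064
φ_{22} = 0.2224 / 0.8064 = 0.276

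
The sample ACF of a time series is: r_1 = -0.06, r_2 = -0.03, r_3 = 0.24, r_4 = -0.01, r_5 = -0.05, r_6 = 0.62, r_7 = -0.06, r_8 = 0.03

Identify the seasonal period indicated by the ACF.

The largest autocorrelation is r_6 = 0.62; the remaining lags stay at or below 0.24.
The dominant spike at lag 6 indicates a seasonal period of 6.

6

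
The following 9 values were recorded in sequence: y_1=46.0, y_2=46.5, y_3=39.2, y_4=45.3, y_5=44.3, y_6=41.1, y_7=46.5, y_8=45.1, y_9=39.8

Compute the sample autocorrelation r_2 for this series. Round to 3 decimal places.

-0.375

Mean ȳ = (46.0 + 46.5 + 39.2 + 45.3 + 44.3 + 41.1 + 46.5 + 45.1 + 39.8)/9 = 43.7556
Numerator Σ_{t=1}^{7}(y_t−ȳ)(y_{t+2}−ȳ) = -25.4995
Denominator Σ(y_t−ȳ)² = 68.0422
r_2 = -25.4995 / 68.0422 = -0.375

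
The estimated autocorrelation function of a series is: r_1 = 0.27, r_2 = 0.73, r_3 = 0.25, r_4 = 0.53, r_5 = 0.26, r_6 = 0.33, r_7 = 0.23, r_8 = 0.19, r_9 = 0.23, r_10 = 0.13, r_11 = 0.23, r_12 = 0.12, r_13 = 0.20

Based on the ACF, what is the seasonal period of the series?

The largest autocorrelation is r_2 = 0.73, with weaker echoes at lags 4 (0.53) and 6 (0.33); the remaining lags stay at or below 0.27.
The dominant spike at lag 2 indicates a seasonal period of 2.

2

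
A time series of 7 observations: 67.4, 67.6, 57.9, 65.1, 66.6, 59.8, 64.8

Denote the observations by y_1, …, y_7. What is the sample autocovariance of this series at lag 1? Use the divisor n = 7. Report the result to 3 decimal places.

-3.909

Mean ȳ = (67.4 + 67.6 + 57.9 + 65.1 + 66.6 + 59.8 + 64.8)/7 = 64.1714
Deviations: 3.2286, 3.4286, -6.2714, 0.9286, 2.4286, -4.3714, 0.6286
Σ_{t=1}^{6}(y_t−ȳ)(y_{t+1}−ȳ) = -27.3651
γ_1 = -27.3651 / 7 = -3.909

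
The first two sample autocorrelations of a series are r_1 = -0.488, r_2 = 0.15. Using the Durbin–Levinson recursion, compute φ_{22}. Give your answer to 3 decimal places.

φ_{22} = (r_2 − r_1²) / (1 − r_1²)
r_1² = (-0.488)² = 0.238144
Numerator = 0.15 − 0.2381 = -0.0881; denominator = 1 − 0.2381 = 0.7619
φ_{22} = -0.0881 / 0.7619 = -0.116

-0.116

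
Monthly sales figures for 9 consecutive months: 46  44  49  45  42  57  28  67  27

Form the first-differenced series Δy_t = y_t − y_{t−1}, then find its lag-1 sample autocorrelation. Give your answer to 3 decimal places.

First differences Δy: -2, 5, -4, -3, 15, -29, 39, -40
Mean of differences = -2.3750
Numerator Σ(Δy_t−Δȳ)(Δy_{t+1}−Δȳ) = -3140.0156
Denominator Σ(Δy_t−Δȳ)² = 4195.8750
r_1(Δy) = -3140.0156 / 4195.8750 = -0.748

-0.748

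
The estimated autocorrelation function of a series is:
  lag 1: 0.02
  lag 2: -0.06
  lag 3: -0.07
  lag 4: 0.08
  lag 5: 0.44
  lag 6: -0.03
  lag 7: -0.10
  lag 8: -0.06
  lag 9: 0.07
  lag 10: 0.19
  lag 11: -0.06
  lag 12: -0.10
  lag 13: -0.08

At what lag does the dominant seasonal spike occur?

5

The largest autocorrelation is r_5 = 0.44, with a weaker echo at lag 10 (0.19); the remaining lags stay at or below 0.08.
The dominant spike at lag 5 indicates a seasonal period of 5.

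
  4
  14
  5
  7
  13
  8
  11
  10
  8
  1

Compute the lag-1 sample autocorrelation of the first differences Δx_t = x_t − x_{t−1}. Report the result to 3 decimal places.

-0.422

First differences Δx: 10, -9, 2, 6, -5, 3, -1, -2, -7
Mean of differences = -0.3333
Numerator Σ(Δx_t−Δx̄)(Δx_{t+1}−Δx̄) = -130.1111
Denominator Σ(Δx_t−Δx̄)² = 308.0000
r_1(Δx) = -130.1111 / 308.0000 = -0.422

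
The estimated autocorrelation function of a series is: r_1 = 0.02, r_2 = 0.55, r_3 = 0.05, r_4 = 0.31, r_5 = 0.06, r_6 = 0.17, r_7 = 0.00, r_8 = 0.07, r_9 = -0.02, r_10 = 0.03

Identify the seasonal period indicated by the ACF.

The largest autocorrelation is r_2 = 0.55, with weaker echoes at lags 4 (0.31) and 6 (0.17); the remaining lags stay at or below 0.07.
The dominant spike at lag 2 indicates a seasonal period of 2.

2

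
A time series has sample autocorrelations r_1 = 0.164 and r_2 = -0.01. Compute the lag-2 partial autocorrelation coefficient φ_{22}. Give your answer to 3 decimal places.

φ_{22} = (r_2 − r_1²) / (1 − r_1²)
r_1² = (0.164)² = 0.026896
Numerator = -0.01 − 0.0269 = -0.0369; denominator = 1 − 0.0269 = 0.9731
φ_{22} = -0.0369 / 0.9731 = -0.038

-0.038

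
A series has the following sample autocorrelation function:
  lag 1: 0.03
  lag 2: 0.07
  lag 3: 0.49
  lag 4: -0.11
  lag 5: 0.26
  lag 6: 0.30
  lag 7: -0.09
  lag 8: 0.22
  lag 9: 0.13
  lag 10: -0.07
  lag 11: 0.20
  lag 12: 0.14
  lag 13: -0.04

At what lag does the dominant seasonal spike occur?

3

The largest autocorrelation is r_3 = 0.49, with a weaker echo at lag 6 (0.30); the remaining lags stay at or below 0.26.
The dominant spike at lag 3 indicates a seasonal period of 3.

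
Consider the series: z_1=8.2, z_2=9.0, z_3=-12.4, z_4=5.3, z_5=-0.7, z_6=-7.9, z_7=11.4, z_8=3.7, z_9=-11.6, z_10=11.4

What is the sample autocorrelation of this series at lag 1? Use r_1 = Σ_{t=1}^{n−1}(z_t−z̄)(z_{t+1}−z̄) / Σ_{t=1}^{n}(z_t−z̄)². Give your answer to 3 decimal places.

-0.416

Mean z̄ = (8.2 + 9.0 − 12.4 + 5.3 − 0.7 − 7.9 + 11.4 + 3.7 − 11.6 + 11.4)/10 = 1.6400
Numerator Σ_{t=1}^{9}(z_t−z̄)(z_{t+1}−z̄) = -322.1816
Denominator Σ(z_t−z̄)² = 774.2640
r_1 = -322.1816 / 774.2640 = -0.416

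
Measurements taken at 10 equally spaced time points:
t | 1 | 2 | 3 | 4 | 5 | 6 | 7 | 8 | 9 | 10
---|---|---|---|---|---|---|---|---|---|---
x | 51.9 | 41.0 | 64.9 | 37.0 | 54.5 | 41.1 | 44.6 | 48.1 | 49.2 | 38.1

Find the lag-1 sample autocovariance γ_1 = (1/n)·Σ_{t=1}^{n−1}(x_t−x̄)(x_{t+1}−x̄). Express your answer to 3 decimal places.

Mean x̄ = (51.9 + 41.0 + 64.9 + 37.0 + 54.5 + 41.1 + 44.6 + 48.1 + 49.2 + 38.1)/10 = 47.0400
Σ_{t=1}^{9}(x_t−x̄)(x_{t+1}−x̄) = -440.8676
γ_1 = -440.8676 / 10 = -44.087

-44.087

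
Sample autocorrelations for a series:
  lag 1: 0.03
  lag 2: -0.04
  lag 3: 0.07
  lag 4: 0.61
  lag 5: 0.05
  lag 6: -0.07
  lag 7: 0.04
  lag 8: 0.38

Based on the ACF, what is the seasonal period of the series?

The largest autocorrelation is r_4 = 0.61, with a weaker echo at lag 8 (0.38); the remaining lags stay at or below 0.07.
The dominant spike at lag 4 indicates a seasonal period of 4.

4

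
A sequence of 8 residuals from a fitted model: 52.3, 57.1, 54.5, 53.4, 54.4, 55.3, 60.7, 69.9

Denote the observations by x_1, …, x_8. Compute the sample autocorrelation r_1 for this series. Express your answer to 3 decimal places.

Mean x̄ = (52.3 + 57.1 + 54.5 + 53.4 + 54.4 + 55.3 + 60.7 + 69.9)/8 = 57.2000
Deviations from mean: -4.9000, -0.1000, -2.7000, -3.8000, -2.8000, -1.9000, 3.5000, 12.7000
Numerator Σ_{t=1}^{7}(x_t−x̄)(x_{t+1}−x̄) = 64.7800
Denominator Σ(x_t−x̄)² = 230.7400
r_1 = 64.7800 / 230.7400 = 0.281

0.281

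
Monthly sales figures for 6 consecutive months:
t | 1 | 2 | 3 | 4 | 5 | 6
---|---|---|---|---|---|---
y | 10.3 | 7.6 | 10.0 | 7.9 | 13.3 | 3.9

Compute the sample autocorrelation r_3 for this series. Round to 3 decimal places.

-0.252

Mean ȳ = (10.3 + 7.6 + 10.0 + 7.9 + 13.3 + 3.9)/6 = 8.8333
Deviations from mean: 1.4667, -1.2333, 1.1667, -0.9333, 4.4667, -4.9333
Numerator Σ_{t=1}^{3}(y_t−ȳ)(y_{t+3}−ȳ) = -12.6333
Denominator Σ(y_t−ȳ)² = 50.1933
r_3 = -12.6333 / 50.1933 = -0.252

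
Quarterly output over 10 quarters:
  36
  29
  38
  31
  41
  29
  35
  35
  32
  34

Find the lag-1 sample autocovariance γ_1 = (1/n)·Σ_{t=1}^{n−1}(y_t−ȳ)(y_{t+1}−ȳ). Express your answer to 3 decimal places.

-10.400

Mean ȳ = (36 + 29 + 38 + 31 + 41 + 29 + 35 + 35 + 32 + 34)/10 = 34.0000
Σ_{t=1}^{9}(y_t−ȳ)(y_{t+1}−ȳ) = -104.0000
γ_1 = -104.0000 / 10 = -10.400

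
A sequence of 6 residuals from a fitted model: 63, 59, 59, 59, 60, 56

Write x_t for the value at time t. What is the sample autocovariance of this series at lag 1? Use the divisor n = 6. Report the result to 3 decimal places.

-0.574

Mean x̄ = (63 + 59 + 59 + 59 + 60 + 56)/6 = 59.3333
Σ_{t=1}^{5}(x_t−x̄)(x_{t+1}−x̄) = -3.4444
γ_1 = -3.4444 / 6 = -0.574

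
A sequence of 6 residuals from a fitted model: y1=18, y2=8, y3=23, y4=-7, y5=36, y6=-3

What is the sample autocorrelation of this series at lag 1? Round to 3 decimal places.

Mean ȳ = (18 + 8 + 23 − 7 + 36 − 3)/6 = 12.5000
Deviations from mean: 5.5000, -4.5000, 10.5000, -19.5000, 23.5000, -15.5000
Σ(y_t−ȳ)(y_{t+1}−ȳ) = (-24.7500) + (-47.2500) + (-204.7500) + (-458.2500) + (-364.2500) = -1099.2500
Denominator Σ(y_t−ȳ)² = 1333.5000
r_1 = -1099.2500 / 1333.5000 = -0.824

-0.824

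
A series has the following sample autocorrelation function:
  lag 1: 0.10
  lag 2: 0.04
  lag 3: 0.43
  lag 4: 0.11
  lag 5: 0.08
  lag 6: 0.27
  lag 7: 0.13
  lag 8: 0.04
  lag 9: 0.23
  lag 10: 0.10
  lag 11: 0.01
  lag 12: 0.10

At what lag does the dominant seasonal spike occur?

The largest autocorrelation is r_3 = 0.43, with weaker echoes at lags 6 (0.27) and 9 (0.23); the remaining lags stay at or below 0.13.
The dominant spike at lag 3 indicates a seasonal period of 3.

3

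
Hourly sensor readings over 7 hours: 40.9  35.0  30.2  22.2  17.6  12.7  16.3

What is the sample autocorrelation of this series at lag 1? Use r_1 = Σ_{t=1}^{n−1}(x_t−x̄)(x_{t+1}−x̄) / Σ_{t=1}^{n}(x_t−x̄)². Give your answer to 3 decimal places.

0.620

Mean x̄ = (40.9 + 35.0 + 30.2 + 22.2 + 17.6 + 12.7 + 16.3)/7 = 24.9857
Σ(x_t−x̄)(x_{t+1}−x̄) = (159.3702) + (52.2173) + (-14.5255) + (20.5745) + (90.7388) + (106.7102) = 415.0855
Denominator Σ(x_t−x̄)² = 669.4286
r_1 = 415.0855 / 669.4286 = 0.620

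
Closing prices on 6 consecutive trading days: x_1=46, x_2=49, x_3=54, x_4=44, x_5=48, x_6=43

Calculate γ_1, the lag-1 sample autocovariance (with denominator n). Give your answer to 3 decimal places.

Mean x̄ = (46 + 49 + 54 + 44 + 48 + 43)/6 = 47.3333
Deviations: -1.3333, 1.6667, 6.6667, -3.3333, 0.6667, -4.3333
Σ_{t=1}^{5}(x_t−x̄)(x_{t+1}−x̄) = -18.4444
γ_1 = -18.4444 / 6 = -3.074

-3.074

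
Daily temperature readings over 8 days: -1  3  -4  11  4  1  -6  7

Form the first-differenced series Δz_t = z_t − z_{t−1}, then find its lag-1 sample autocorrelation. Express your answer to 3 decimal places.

-0.499

First differences Δz: 4, -7, 15, -7, -3, -7, 13
Mean of differences = 1.1429
Numerator Σ(Δz_t−Δz̄)(Δz_{t+1}−Δz̄) = -278.0204
Denominator Σ(Δz_t−Δz̄)² = 556.8571
r_1(Δz) = -278.0204 / 556.8571 = -0.499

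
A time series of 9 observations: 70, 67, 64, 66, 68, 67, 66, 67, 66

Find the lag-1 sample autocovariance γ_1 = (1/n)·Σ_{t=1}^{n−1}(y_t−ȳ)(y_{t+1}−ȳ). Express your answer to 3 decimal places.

Mean ȳ = (70 + 67 + 64 + 66 + 68 + 67 + 66 + 67 + 66)/9 = 66.7778
Σ_{t=1}^{8}(y_t−ȳ)(y_{t+1}−ȳ) = 1.0617
γ_1 = 1.0617 / 9 = 0.118

0.118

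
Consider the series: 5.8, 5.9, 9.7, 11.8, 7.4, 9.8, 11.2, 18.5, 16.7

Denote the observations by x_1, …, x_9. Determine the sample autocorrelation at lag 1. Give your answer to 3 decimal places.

Mean x̄ = (5.8 + 5.9 + 9.7 + 11.8 + 7.4 + 9.8 + 11.2 + 18.5 + 16.7)/9 = 10.7556
Numerator Σ_{t=1}^{8}(x_t−x̄)(x_{t+1}−x̄) = 76.8402
Denominator Σ(x_t−x̄)² = 158.0222
r_1 = 76.8402 / 158.0222 = 0.486

0.486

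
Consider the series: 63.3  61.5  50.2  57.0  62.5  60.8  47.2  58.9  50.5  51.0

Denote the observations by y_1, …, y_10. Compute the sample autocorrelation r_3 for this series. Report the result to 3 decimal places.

0.128

Mean ȳ = (63.3 + 61.5 + 50.2 + 57.0 + 62.5 + 60.8 + 47.2 + 58.9 + 50.5 + 51.0)/10 = 56.2900
Σ(y_t−ȳ)(y_{t+3}−ȳ) = (4.9771) + (32.3541) + (-27.4659) + (-6.4539) + (16.2081) + (-26.1129) + (48.0861) = 41.5927
Denominator Σ(y_t−ȳ)² = 323.7290
r_3 = 41.5927 / 323.7290 = 0.128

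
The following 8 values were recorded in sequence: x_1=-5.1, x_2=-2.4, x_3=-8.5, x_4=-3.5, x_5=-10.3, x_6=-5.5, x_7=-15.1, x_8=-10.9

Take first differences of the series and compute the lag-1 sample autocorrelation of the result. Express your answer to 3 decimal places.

-0.866

First differences Δx: 2.7, -6.1, 5.0, -6.8, 4.8, -9.6, 4.2
Mean of differences = -0.8286
Numerator Σ(Δx_t−Δx̄)(Δx_{t+1}−Δx̄) = -211.2194
Denominator Σ(Δx_t−Δx̄)² = 243.7743
r_1(Δx) = -211.2194 / 243.7743 = -0.866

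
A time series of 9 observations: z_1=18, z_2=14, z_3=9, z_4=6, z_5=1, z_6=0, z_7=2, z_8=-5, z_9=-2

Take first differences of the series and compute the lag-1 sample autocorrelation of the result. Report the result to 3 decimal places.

-0.406

First differences Δz: -4, -5, -3, -5, -1, 2, -7, 3
Mean of differences = -2.5000
Numerator Σ(Δz_t−Δz̄)(Δz_{t+1}−Δz̄) = -35.7500
Denominator Σ(Δz_t−Δz̄)² = 88.0000
r_1(Δz) = -35.7500 / 88.0000 = -0.406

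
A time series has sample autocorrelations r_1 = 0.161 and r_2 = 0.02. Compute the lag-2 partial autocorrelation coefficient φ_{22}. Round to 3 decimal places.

φ_{22} = (r_2 − r_1²) / (1 − r_1²)
r_1² = (0.161)² = 0.025921
Numerator = 0.02 − 0.0259 = -0.0059; denominator = 1 − 0.0259 = 0.9741
φ_{22} = -0.0059 / 0.9741 = -0.006

-0.006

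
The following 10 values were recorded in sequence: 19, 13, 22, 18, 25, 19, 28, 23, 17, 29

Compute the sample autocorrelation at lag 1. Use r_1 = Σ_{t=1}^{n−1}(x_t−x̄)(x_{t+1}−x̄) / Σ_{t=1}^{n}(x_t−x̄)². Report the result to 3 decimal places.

-0.236

Mean x̄ = (19 + 13 + 22 + 18 + 25 + 19 + 28 + 23 + 17 + 29)/10 = 21.3000
Numerator Σ_{t=1}^{9}(x_t−x̄)(x_{t+1}−x̄) = -54.1900
Denominator Σ(x_t−x̄)² = 230.1000
r_1 = -54.1900 / 230.1000 = -0.236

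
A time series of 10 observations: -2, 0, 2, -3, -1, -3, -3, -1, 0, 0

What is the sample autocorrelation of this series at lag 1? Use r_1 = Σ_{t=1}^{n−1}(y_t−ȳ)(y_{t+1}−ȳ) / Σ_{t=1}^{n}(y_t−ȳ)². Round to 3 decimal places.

Mean ȳ = (-2 + 0 + 2 − 3 − 1 − 3 − 3 − 1 + 0 + 0)/10 = -1.1000
Numerator Σ_{t=1}^{9}(y_t−ȳ)(y_{t+1}−ȳ) = 0.8900
Denominator Σ(y_t−ȳ)² = 24.9000
r_1 = 0.8900 / 24.9000 = 0.036

0.036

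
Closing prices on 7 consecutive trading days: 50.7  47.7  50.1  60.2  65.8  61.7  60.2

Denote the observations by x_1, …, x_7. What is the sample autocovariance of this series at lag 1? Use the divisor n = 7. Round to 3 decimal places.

Mean x̄ = (50.7 + 47.7 + 50.1 + 60.2 + 65.8 + 61.7 + 60.2)/7 = 56.6286
Deviations: -5.9286, -8.9286, -6.5286, 3.5714, 9.1714, 5.0714, 3.5714
Σ_{t=1}^{6}(x_t−x̄)(x_{t+1}−x̄) = 185.2878
γ_1 = 185.2878 / 7 = 26.470

26.470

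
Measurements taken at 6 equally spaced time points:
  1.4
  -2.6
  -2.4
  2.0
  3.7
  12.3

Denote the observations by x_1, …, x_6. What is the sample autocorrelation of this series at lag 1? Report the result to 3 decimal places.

Mean x̄ = (1.4 − 2.6 − 2.4 + 2.0 + 3.7 + 12.3)/6 = 2.4000
Deviations from mean: -1.0000, -5.0000, -4.8000, -0.4000, 1.3000, 9.9000
Numerator Σ_{t=1}^{5}(x_t−x̄)(x_{t+1}−x̄) = 43.2700
Denominator Σ(x_t−x̄)² = 148.9000
r_1 = 43.2700 / 148.9000 = 0.291

0.291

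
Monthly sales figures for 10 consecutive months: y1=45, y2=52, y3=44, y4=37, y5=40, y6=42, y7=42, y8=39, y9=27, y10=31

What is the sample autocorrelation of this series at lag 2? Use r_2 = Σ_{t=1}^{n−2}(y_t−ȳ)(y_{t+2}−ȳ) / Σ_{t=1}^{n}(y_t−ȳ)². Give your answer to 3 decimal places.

-0.090

Mean ȳ = (45 + 52 + 44 + 37 + 40 + 42 + 42 + 39 + 27 + 31)/10 = 39.9000
Numerator Σ_{t=1}^{8}(y_t−ȳ)(y_{t+2}−ȳ) = -40.6200
Denominator Σ(y_t−ȳ)² = 452.9000
r_2 = -40.6200 / 452.9000 = -0.090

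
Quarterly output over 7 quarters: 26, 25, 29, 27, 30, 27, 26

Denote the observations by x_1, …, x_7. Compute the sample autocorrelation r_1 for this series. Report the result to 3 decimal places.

Mean x̄ = (26 + 25 + 29 + 27 + 30 + 27 + 26)/7 = 27.1429
Deviations from mean: -1.1429, -2.1429, 1.8571, -0.1429, 2.8571, -0.1429, -1.1429
Σ(x_t−x̄)(x_{t+1}−x̄) = (2.4490) + (-3.9796) + (-0.2653) + (-0.4082) + (-0.4082) + (0.1633) = -2.4490
Denominator Σ(x_t−x̄)² = 18.8571
r_1 = -2.4490 / 18.8571 = -0.130

-0.130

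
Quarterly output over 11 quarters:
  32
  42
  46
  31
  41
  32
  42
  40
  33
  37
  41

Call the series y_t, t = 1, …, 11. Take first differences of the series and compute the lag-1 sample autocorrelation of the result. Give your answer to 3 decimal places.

First differences Δy: 10, 4, -15, 10, -9, 10, -2, -7, 4, 4
Mean of differences = 0.9000
Numerator Σ(Δy_t−Δȳ)(Δy_{t+1}−Δȳ) = -364.3100
Denominator Σ(Δy_t−Δȳ)² = 698.9000
r_1(Δy) = -364.3100 / 698.9000 = -0.521

-0.521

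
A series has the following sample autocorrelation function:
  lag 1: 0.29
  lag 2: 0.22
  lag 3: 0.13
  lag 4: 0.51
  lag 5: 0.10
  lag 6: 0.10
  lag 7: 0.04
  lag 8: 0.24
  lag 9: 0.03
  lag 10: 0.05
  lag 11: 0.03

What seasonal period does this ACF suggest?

The largest autocorrelation is r_4 = 0.51; the remaining lags stay at or below 0.29. The elevated value at lag 1 (0.29), dropping to 0.22 at lag 2, reflects decaying short-term dependence rather than seasonality.
The dominant spike at lag 4 indicates a seasonal period of 4.

4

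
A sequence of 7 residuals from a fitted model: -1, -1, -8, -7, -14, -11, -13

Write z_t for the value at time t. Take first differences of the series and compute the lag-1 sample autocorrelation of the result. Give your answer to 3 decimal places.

First differences Δz: 0, -7, 1, -7, 3, -2
Mean of differences = -2.0000
Numerator Σ(Δz_t−Δz̄)(Δz_{t+1}−Δz̄) = -65.0000
Denominator Σ(Δz_t−Δz̄)² = 88.0000
r_1(Δz) = -65.0000 / 88.0000 = -0.739

-0.739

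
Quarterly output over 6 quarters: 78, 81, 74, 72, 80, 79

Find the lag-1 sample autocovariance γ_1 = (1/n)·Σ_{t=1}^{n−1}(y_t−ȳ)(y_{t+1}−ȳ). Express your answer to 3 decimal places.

Mean ȳ = (78 + 81 + 74 + 72 + 80 + 79)/6 = 77.3333
Σ_{t=1}^{5}(y_t−ȳ)(y_{t+1}−ȳ) = -1.7778
γ_1 = -1.7778 / 6 = -0.296

-0.296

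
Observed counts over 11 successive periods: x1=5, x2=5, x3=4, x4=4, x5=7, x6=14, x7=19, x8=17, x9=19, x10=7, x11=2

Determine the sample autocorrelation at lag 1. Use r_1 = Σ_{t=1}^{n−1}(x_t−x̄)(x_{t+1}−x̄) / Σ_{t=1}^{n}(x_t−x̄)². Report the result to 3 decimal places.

0.608

Mean x̄ = (5 + 5 + 4 + 4 + 7 + 14 + 19 + 17 + 19 + 7 + 2)/11 = 9.3636
Numerator Σ_{t=1}^{10}(x_t−x̄)(x_{t+1}−x̄) = 259.4132
Denominator Σ(x_t−x̄)² = 426.5455
r_1 = 259.4132 / 426.5455 = 0.608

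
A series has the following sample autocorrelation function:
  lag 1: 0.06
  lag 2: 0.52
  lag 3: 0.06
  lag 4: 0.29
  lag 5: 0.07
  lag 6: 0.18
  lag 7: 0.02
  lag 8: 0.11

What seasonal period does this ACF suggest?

The largest autocorrelation is r_2 = 0.52, with weaker echoes at lags 4 (0.29) and 6 (0.18); the remaining lags stay at or below 0.11.
The dominant spike at lag 2 indicates a seasonal period of 2.

2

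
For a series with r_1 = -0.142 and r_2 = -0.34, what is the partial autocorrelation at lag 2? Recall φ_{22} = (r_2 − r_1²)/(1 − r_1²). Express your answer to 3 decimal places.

-0.368

φ_{22} = (r_2 − r_1²) / (1 − r_1²)
r_1² = (-0.142)² = 0.020164
Numerator = -0.34 − 0.0202 = -0.3602; denominator = 1 − 0.0202 = 0.9798
φ_{22} = -0.3602 / 0.9798 = -0.368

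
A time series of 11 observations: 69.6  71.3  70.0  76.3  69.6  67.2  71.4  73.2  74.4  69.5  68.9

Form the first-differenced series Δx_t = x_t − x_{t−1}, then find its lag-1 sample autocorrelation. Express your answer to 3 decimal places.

-0.282

First differences Δx: 1.7, -1.3, 6.3, -6.7, -2.4, 4.2, 1.8, 1.2, -4.9, -0.6
Mean of differences = -0.0700
Numerator Σ(Δx_t−Δx̄)(Δx_{t+1}−Δx̄) = -39.9609
Denominator Σ(Δx_t−Δx̄)² = 141.5610
r_1(Δx) = -39.9609 / 141.5610 = -0.282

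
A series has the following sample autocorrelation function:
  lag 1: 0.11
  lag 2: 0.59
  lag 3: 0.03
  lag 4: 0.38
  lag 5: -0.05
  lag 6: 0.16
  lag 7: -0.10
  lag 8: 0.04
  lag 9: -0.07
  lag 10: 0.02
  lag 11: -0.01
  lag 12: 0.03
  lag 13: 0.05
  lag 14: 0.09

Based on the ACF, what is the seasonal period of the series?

2

The largest autocorrelation is r_2 = 0.59, with weaker echoes at lags 4 (0.38) and 6 (0.16); the remaining lags stay at or below 0.11.
The dominant spike at lag 2 indicates a seasonal period of 2.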